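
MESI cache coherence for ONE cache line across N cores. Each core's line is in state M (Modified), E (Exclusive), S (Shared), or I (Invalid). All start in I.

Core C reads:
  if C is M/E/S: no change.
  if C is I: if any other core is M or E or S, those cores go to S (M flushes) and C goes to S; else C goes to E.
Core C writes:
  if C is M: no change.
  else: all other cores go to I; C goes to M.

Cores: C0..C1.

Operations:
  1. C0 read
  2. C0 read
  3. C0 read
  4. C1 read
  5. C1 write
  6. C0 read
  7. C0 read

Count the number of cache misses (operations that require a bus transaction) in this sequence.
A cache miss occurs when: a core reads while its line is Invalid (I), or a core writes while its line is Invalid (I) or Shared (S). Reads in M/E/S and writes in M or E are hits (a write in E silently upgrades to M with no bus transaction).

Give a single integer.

Op 1: C0 read [C0 read from I: no other sharers -> C0=E (exclusive)] -> [E,I] [MISS #1: read from I]
Op 2: C0 read [C0 read: already in E, no change] -> [E,I] [hit: read from E]
Op 3: C0 read [C0 read: already in E, no change] -> [E,I] [hit: read from E]
Op 4: C1 read [C1 read from I: others=['C0=E'] -> C1=S, others downsized to S] -> [S,S] [MISS #2: read from I]
Op 5: C1 write [C1 write: invalidate ['C0=S'] -> C1=M] -> [I,M] [MISS #3: write from S]
Op 6: C0 read [C0 read from I: others=['C1=M'] -> C0=S, others downsized to S] -> [S,S] [MISS #4: read from I]
Op 7: C0 read [C0 read: already in S, no change] -> [S,S] [hit: read from S]

Answer: 4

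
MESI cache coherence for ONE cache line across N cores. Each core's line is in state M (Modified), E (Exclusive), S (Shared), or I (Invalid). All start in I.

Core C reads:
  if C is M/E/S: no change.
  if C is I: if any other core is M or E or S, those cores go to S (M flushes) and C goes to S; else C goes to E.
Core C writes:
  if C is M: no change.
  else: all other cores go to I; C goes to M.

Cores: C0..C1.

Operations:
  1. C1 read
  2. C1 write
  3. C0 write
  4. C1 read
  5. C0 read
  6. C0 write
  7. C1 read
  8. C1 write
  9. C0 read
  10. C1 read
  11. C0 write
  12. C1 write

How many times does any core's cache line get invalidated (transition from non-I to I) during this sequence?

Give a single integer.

Answer: 5

Derivation:
Op 1: C1 read [C1 read from I: no other sharers -> C1=E (exclusive)] -> [I,E] (invalidations this op: 0; running total: 0)
Op 2: C1 write [C1 write: invalidate none -> C1=M] -> [I,M] (invalidations this op: 0; running total: 0)
Op 3: C0 write [C0 write: invalidate ['C1=M'] -> C0=M] -> [M,I] (invalidations this op: 1; running total: 1)
Op 4: C1 read [C1 read from I: others=['C0=M'] -> C1=S, others downsized to S] -> [S,S] (invalidations this op: 0; running total: 1)
Op 5: C0 read [C0 read: already in S, no change] -> [S,S] (invalidations this op: 0; running total: 1)
Op 6: C0 write [C0 write: invalidate ['C1=S'] -> C0=M] -> [M,I] (invalidations this op: 1; running total: 2)
Op 7: C1 read [C1 read from I: others=['C0=M'] -> C1=S, others downsized to S] -> [S,S] (invalidations this op: 0; running total: 2)
Op 8: C1 write [C1 write: invalidate ['C0=S'] -> C1=M] -> [I,M] (invalidations this op: 1; running total: 3)
Op 9: C0 read [C0 read from I: others=['C1=M'] -> C0=S, others downsized to S] -> [S,S] (invalidations this op: 0; running total: 3)
Op 10: C1 read [C1 read: already in S, no change] -> [S,S] (invalidations this op: 0; running total: 3)
Op 11: C0 write [C0 write: invalidate ['C1=S'] -> C0=M] -> [M,I] (invalidations this op: 1; running total: 4)
Op 12: C1 write [C1 write: invalidate ['C0=M'] -> C1=M] -> [I,M] (invalidations this op: 1; running total: 5)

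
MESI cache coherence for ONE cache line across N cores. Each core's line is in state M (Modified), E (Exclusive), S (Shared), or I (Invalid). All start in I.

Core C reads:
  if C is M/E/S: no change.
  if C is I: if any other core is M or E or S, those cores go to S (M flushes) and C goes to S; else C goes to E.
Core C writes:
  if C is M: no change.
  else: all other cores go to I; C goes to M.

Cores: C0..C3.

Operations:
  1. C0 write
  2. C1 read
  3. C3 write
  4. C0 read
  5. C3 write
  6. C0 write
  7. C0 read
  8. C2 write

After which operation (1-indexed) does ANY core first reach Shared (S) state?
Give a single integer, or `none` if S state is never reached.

Op 1: C0 write [C0 write: invalidate none -> C0=M] -> [M,I,I,I]
Op 2: C1 read [C1 read from I: others=['C0=M'] -> C1=S, others downsized to S] -> [S,S,I,I]
  -> First S state at op 2; remaining ops need not be traced.

Answer: 2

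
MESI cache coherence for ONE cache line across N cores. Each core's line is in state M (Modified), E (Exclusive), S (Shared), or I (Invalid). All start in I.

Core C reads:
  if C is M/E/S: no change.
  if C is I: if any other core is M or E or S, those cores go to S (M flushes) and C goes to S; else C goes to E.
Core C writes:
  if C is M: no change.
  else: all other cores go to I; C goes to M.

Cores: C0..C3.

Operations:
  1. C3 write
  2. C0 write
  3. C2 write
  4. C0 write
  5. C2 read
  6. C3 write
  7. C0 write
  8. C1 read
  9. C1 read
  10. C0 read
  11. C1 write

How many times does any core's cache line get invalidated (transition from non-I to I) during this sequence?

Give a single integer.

Op 1: C3 write [C3 write: invalidate none -> C3=M] -> [I,I,I,M] (invalidations this op: 0; running total: 0)
Op 2: C0 write [C0 write: invalidate ['C3=M'] -> C0=M] -> [M,I,I,I] (invalidations this op: 1; running total: 1)
Op 3: C2 write [C2 write: invalidate ['C0=M'] -> C2=M] -> [I,I,M,I] (invalidations this op: 1; running total: 2)
Op 4: C0 write [C0 write: invalidate ['C2=M'] -> C0=M] -> [M,I,I,I] (invalidations this op: 1; running total: 3)
Op 5: C2 read [C2 read from I: others=['C0=M'] -> C2=S, others downsized to S] -> [S,I,S,I] (invalidations this op: 0; running total: 3)
Op 6: C3 write [C3 write: invalidate ['C0=S', 'C2=S'] -> C3=M] -> [I,I,I,M] (invalidations this op: 2; running total: 5)
Op 7: C0 write [C0 write: invalidate ['C3=M'] -> C0=M] -> [M,I,I,I] (invalidations this op: 1; running total: 6)
Op 8: C1 read [C1 read from I: others=['C0=M'] -> C1=S, others downsized to S] -> [S,S,I,I] (invalidations this op: 0; running total: 6)
Op 9: C1 read [C1 read: already in S, no change] -> [S,S,I,I] (invalidations this op: 0; running total: 6)
Op 10: C0 read [C0 read: already in S, no change] -> [S,S,I,I] (invalidations this op: 0; running total: 6)
Op 11: C1 write [C1 write: invalidate ['C0=S'] -> C1=M] -> [I,M,I,I] (invalidations this op: 1; running total: 7)

Answer: 7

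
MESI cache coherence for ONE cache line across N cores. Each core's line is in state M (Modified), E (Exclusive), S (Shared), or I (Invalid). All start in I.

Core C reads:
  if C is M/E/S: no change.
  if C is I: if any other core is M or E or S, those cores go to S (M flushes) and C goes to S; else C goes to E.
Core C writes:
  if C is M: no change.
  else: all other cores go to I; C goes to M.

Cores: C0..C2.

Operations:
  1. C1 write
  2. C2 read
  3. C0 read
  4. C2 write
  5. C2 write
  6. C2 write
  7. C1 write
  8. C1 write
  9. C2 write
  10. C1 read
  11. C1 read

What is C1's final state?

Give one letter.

Op 1: C1 write [C1 write: invalidate none -> C1=M] -> [I,M,I]
Op 2: C2 read [C2 read from I: others=['C1=M'] -> C2=S, others downsized to S] -> [I,S,S]
Op 3: C0 read [C0 read from I: others=['C1=S', 'C2=S'] -> C0=S, others downsized to S] -> [S,S,S]
Op 4: C2 write [C2 write: invalidate ['C0=S', 'C1=S'] -> C2=M] -> [I,I,M]
Op 5: C2 write [C2 write: already M (modified), no change] -> [I,I,M]
Op 6: C2 write [C2 write: already M (modified), no change] -> [I,I,M]
Op 7: C1 write [C1 write: invalidate ['C2=M'] -> C1=M] -> [I,M,I]
Op 8: C1 write [C1 write: already M (modified), no change] -> [I,M,I]
Op 9: C2 write [C2 write: invalidate ['C1=M'] -> C2=M] -> [I,I,M]
Op 10: C1 read [C1 read from I: others=['C2=M'] -> C1=S, others downsized to S] -> [I,S,S]
Op 11: C1 read [C1 read: already in S, no change] -> [I,S,S]

Answer: S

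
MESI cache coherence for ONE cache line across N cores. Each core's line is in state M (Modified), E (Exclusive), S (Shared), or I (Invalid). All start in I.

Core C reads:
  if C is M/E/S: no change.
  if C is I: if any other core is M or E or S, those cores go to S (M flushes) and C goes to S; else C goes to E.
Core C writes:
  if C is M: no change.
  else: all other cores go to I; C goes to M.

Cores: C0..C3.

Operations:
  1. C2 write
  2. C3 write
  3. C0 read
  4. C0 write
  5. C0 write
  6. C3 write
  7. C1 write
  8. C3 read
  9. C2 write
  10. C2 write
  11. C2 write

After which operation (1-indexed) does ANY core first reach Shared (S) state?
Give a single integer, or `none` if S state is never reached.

Answer: 3

Derivation:
Op 1: C2 write [C2 write: invalidate none -> C2=M] -> [I,I,M,I]
Op 2: C3 write [C3 write: invalidate ['C2=M'] -> C3=M] -> [I,I,I,M]
Op 3: C0 read [C0 read from I: others=['C3=M'] -> C0=S, others downsized to S] -> [S,I,I,S]
  -> First S state at op 3; remaining ops need not be traced.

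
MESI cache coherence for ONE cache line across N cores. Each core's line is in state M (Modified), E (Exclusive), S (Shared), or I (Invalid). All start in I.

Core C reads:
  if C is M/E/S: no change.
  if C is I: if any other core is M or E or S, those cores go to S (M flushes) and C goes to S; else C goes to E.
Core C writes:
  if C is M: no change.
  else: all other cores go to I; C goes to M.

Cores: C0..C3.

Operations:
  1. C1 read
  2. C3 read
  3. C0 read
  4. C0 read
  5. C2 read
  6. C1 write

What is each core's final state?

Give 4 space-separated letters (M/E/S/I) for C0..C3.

Answer: I M I I

Derivation:
Op 1: C1 read [C1 read from I: no other sharers -> C1=E (exclusive)] -> [I,E,I,I]
Op 2: C3 read [C3 read from I: others=['C1=E'] -> C3=S, others downsized to S] -> [I,S,I,S]
Op 3: C0 read [C0 read from I: others=['C1=S', 'C3=S'] -> C0=S, others downsized to S] -> [S,S,I,S]
Op 4: C0 read [C0 read: already in S, no change] -> [S,S,I,S]
Op 5: C2 read [C2 read from I: others=['C0=S', 'C1=S', 'C3=S'] -> C2=S, others downsized to S] -> [S,S,S,S]
Op 6: C1 write [C1 write: invalidate ['C0=S', 'C2=S', 'C3=S'] -> C1=M] -> [I,M,I,I]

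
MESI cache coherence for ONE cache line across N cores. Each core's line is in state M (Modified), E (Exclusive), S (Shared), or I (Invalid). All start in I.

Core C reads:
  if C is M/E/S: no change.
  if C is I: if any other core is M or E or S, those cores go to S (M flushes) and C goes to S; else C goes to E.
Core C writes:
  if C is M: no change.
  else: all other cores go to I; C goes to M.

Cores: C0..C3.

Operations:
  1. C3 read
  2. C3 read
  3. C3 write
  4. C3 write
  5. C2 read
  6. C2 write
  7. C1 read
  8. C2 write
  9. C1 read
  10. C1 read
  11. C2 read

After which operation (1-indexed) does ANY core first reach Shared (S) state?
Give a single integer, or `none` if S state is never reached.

Answer: 5

Derivation:
Op 1: C3 read [C3 read from I: no other sharers -> C3=E (exclusive)] -> [I,I,I,E]
Op 2: C3 read [C3 read: already in E, no change] -> [I,I,I,E]
Op 3: C3 write [C3 write: invalidate none -> C3=M] -> [I,I,I,M]
Op 4: C3 write [C3 write: already M (modified), no change] -> [I,I,I,M]
Op 5: C2 read [C2 read from I: others=['C3=M'] -> C2=S, others downsized to S] -> [I,I,S,S]
  -> First S state at op 5; remaining ops need not be traced.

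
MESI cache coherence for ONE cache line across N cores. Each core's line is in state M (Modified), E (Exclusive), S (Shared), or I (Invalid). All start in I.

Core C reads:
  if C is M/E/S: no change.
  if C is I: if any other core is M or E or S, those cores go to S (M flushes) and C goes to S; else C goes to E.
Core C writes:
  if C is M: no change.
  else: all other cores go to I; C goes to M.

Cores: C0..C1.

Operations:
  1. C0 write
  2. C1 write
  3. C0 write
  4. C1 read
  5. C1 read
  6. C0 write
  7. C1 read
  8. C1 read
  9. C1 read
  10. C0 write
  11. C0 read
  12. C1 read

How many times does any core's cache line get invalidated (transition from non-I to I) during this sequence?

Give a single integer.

Answer: 4

Derivation:
Op 1: C0 write [C0 write: invalidate none -> C0=M] -> [M,I] (invalidations this op: 0; running total: 0)
Op 2: C1 write [C1 write: invalidate ['C0=M'] -> C1=M] -> [I,M] (invalidations this op: 1; running total: 1)
Op 3: C0 write [C0 write: invalidate ['C1=M'] -> C0=M] -> [M,I] (invalidations this op: 1; running total: 2)
Op 4: C1 read [C1 read from I: others=['C0=M'] -> C1=S, others downsized to S] -> [S,S] (invalidations this op: 0; running total: 2)
Op 5: C1 read [C1 read: already in S, no change] -> [S,S] (invalidations this op: 0; running total: 2)
Op 6: C0 write [C0 write: invalidate ['C1=S'] -> C0=M] -> [M,I] (invalidations this op: 1; running total: 3)
Op 7: C1 read [C1 read from I: others=['C0=M'] -> C1=S, others downsized to S] -> [S,S] (invalidations this op: 0; running total: 3)
Op 8: C1 read [C1 read: already in S, no change] -> [S,S] (invalidations this op: 0; running total: 3)
Op 9: C1 read [C1 read: already in S, no change] -> [S,S] (invalidations this op: 0; running total: 3)
Op 10: C0 write [C0 write: invalidate ['C1=S'] -> C0=M] -> [M,I] (invalidations this op: 1; running total: 4)
Op 11: C0 read [C0 read: already in M, no change] -> [M,I] (invalidations this op: 0; running total: 4)
Op 12: C1 read [C1 read from I: others=['C0=M'] -> C1=S, others downsized to S] -> [S,S] (invalidations this op: 0; running total: 4)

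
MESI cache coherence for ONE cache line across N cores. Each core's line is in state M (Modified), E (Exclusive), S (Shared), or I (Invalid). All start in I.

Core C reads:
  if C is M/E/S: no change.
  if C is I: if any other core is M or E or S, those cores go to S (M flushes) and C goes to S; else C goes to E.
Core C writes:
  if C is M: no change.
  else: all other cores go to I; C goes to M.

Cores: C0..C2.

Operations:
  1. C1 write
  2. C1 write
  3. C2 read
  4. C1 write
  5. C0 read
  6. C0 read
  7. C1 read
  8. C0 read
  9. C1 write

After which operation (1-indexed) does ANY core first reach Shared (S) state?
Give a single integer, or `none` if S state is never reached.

Op 1: C1 write [C1 write: invalidate none -> C1=M] -> [I,M,I]
Op 2: C1 write [C1 write: already M (modified), no change] -> [I,M,I]
Op 3: C2 read [C2 read from I: others=['C1=M'] -> C2=S, others downsized to S] -> [I,S,S]
  -> First S state at op 3; remaining ops need not be traced.

Answer: 3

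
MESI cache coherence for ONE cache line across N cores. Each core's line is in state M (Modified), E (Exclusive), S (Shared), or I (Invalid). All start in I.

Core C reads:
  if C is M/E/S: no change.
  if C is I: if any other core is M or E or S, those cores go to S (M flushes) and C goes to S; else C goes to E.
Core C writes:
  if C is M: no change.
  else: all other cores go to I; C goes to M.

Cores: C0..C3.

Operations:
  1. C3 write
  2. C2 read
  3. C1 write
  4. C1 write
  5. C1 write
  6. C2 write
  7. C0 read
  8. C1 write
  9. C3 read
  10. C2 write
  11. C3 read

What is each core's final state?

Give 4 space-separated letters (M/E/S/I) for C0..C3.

Op 1: C3 write [C3 write: invalidate none -> C3=M] -> [I,I,I,M]
Op 2: C2 read [C2 read from I: others=['C3=M'] -> C2=S, others downsized to S] -> [I,I,S,S]
Op 3: C1 write [C1 write: invalidate ['C2=S', 'C3=S'] -> C1=M] -> [I,M,I,I]
Op 4: C1 write [C1 write: already M (modified), no change] -> [I,M,I,I]
Op 5: C1 write [C1 write: already M (modified), no change] -> [I,M,I,I]
Op 6: C2 write [C2 write: invalidate ['C1=M'] -> C2=M] -> [I,I,M,I]
Op 7: C0 read [C0 read from I: others=['C2=M'] -> C0=S, others downsized to S] -> [S,I,S,I]
Op 8: C1 write [C1 write: invalidate ['C0=S', 'C2=S'] -> C1=M] -> [I,M,I,I]
Op 9: C3 read [C3 read from I: others=['C1=M'] -> C3=S, others downsized to S] -> [I,S,I,S]
Op 10: C2 write [C2 write: invalidate ['C1=S', 'C3=S'] -> C2=M] -> [I,I,M,I]
Op 11: C3 read [C3 read from I: others=['C2=M'] -> C3=S, others downsized to S] -> [I,I,S,S]

Answer: I I S S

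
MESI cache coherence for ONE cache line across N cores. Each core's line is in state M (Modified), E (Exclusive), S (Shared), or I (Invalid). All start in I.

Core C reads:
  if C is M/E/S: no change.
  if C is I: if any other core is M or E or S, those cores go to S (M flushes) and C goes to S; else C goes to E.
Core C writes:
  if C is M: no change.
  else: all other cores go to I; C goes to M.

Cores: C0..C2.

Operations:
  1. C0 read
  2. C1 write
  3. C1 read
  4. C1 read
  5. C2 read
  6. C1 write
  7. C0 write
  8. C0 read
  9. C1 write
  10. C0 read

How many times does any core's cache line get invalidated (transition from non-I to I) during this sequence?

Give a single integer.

Op 1: C0 read [C0 read from I: no other sharers -> C0=E (exclusive)] -> [E,I,I] (invalidations this op: 0; running total: 0)
Op 2: C1 write [C1 write: invalidate ['C0=E'] -> C1=M] -> [I,M,I] (invalidations this op: 1; running total: 1)
Op 3: C1 read [C1 read: already in M, no change] -> [I,M,I] (invalidations this op: 0; running total: 1)
Op 4: C1 read [C1 read: already in M, no change] -> [I,M,I] (invalidations this op: 0; running total: 1)
Op 5: C2 read [C2 read from I: others=['C1=M'] -> C2=S, others downsized to S] -> [I,S,S] (invalidations this op: 0; running total: 1)
Op 6: C1 write [C1 write: invalidate ['C2=S'] -> C1=M] -> [I,M,I] (invalidations this op: 1; running total: 2)
Op 7: C0 write [C0 write: invalidate ['C1=M'] -> C0=M] -> [M,I,I] (invalidations this op: 1; running total: 3)
Op 8: C0 read [C0 read: already in M, no change] -> [M,I,I] (invalidations this op: 0; running total: 3)
Op 9: C1 write [C1 write: invalidate ['C0=M'] -> C1=M] -> [I,M,I] (invalidations this op: 1; running total: 4)
Op 10: C0 read [C0 read from I: others=['C1=M'] -> C0=S, others downsized to S] -> [S,S,I] (invalidations this op: 0; running total: 4)

Answer: 4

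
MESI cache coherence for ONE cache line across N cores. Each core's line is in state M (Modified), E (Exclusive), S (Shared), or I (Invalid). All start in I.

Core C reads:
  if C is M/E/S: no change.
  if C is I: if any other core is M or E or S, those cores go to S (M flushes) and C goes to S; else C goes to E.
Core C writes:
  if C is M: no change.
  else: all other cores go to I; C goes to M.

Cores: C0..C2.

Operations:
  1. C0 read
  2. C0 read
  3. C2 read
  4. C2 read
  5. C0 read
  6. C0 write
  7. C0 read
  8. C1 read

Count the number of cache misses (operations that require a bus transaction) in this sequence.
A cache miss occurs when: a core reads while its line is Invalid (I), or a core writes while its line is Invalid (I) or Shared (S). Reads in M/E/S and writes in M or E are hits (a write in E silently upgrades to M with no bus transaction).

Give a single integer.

Op 1: C0 read [C0 read from I: no other sharers -> C0=E (exclusive)] -> [E,I,I] [MISS #1: read from I]
Op 2: C0 read [C0 read: already in E, no change] -> [E,I,I] [hit: read from E]
Op 3: C2 read [C2 read from I: others=['C0=E'] -> C2=S, others downsized to S] -> [S,I,S] [MISS #2: read from I]
Op 4: C2 read [C2 read: already in S, no change] -> [S,I,S] [hit: read from S]
Op 5: C0 read [C0 read: already in S, no change] -> [S,I,S] [hit: read from S]
Op 6: C0 write [C0 write: invalidate ['C2=S'] -> C0=M] -> [M,I,I] [MISS #3: write from S]
Op 7: C0 read [C0 read: already in M, no change] -> [M,I,I] [hit: read from M]
Op 8: C1 read [C1 read from I: others=['C0=M'] -> C1=S, others downsized to S] -> [S,S,I] [MISS #4: read from I]

Answer: 4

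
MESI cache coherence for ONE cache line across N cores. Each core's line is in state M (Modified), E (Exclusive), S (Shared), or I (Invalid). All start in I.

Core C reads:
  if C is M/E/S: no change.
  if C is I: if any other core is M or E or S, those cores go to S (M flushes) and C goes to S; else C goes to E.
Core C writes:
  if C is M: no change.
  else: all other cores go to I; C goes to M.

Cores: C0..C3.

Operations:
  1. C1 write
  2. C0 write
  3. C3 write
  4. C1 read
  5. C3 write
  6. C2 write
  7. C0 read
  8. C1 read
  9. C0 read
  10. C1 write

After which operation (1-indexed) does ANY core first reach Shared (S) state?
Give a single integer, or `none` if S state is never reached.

Op 1: C1 write [C1 write: invalidate none -> C1=M] -> [I,M,I,I]
Op 2: C0 write [C0 write: invalidate ['C1=M'] -> C0=M] -> [M,I,I,I]
Op 3: C3 write [C3 write: invalidate ['C0=M'] -> C3=M] -> [I,I,I,M]
Op 4: C1 read [C1 read from I: others=['C3=M'] -> C1=S, others downsized to S] -> [I,S,I,S]
  -> First S state at op 4; remaining ops need not be traced.

Answer: 4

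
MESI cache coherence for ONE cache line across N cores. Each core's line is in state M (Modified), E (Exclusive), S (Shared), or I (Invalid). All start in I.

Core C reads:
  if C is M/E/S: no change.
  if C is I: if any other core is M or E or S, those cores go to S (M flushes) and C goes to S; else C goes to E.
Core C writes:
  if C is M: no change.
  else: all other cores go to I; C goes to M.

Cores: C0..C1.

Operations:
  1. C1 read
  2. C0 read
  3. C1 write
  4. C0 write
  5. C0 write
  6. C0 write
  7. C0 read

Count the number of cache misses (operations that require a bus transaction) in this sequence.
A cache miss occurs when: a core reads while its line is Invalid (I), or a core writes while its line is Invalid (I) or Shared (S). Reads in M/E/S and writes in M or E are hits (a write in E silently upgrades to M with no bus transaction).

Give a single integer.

Answer: 4

Derivation:
Op 1: C1 read [C1 read from I: no other sharers -> C1=E (exclusive)] -> [I,E] [MISS #1: read from I]
Op 2: C0 read [C0 read from I: others=['C1=E'] -> C0=S, others downsized to S] -> [S,S] [MISS #2: read from I]
Op 3: C1 write [C1 write: invalidate ['C0=S'] -> C1=M] -> [I,M] [MISS #3: write from S]
Op 4: C0 write [C0 write: invalidate ['C1=M'] -> C0=M] -> [M,I] [MISS #4: write from I]
Op 5: C0 write [C0 write: already M (modified), no change] -> [M,I] [hit: write from M]
Op 6: C0 write [C0 write: already M (modified), no change] -> [M,I] [hit: write from M]
Op 7: C0 read [C0 read: already in M, no change] -> [M,I] [hit: read from M]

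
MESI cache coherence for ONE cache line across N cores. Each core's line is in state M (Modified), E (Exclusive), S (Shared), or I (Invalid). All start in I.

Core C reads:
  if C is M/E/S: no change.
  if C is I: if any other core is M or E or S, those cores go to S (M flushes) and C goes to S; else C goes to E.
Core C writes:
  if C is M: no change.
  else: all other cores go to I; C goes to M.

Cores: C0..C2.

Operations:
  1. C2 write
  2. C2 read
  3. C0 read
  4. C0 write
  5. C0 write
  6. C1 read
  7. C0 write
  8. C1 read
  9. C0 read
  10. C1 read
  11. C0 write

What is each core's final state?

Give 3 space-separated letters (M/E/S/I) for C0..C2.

Answer: M I I

Derivation:
Op 1: C2 write [C2 write: invalidate none -> C2=M] -> [I,I,M]
Op 2: C2 read [C2 read: already in M, no change] -> [I,I,M]
Op 3: C0 read [C0 read from I: others=['C2=M'] -> C0=S, others downsized to S] -> [S,I,S]
Op 4: C0 write [C0 write: invalidate ['C2=S'] -> C0=M] -> [M,I,I]
Op 5: C0 write [C0 write: already M (modified), no change] -> [M,I,I]
Op 6: C1 read [C1 read from I: others=['C0=M'] -> C1=S, others downsized to S] -> [S,S,I]
Op 7: C0 write [C0 write: invalidate ['C1=S'] -> C0=M] -> [M,I,I]
Op 8: C1 read [C1 read from I: others=['C0=M'] -> C1=S, others downsized to S] -> [S,S,I]
Op 9: C0 read [C0 read: already in S, no change] -> [S,S,I]
Op 10: C1 read [C1 read: already in S, no change] -> [S,S,I]
Op 11: C0 write [C0 write: invalidate ['C1=S'] -> C0=M] -> [M,I,I]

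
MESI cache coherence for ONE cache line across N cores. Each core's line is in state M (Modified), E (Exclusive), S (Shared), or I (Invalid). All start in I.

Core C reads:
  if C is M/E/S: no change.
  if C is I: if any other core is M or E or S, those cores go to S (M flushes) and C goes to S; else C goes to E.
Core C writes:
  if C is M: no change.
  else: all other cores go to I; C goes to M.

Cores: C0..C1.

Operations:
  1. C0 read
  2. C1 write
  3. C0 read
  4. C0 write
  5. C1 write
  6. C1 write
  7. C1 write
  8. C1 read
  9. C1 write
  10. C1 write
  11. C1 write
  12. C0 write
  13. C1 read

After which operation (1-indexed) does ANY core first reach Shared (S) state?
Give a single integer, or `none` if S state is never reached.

Op 1: C0 read [C0 read from I: no other sharers -> C0=E (exclusive)] -> [E,I]
Op 2: C1 write [C1 write: invalidate ['C0=E'] -> C1=M] -> [I,M]
Op 3: C0 read [C0 read from I: others=['C1=M'] -> C0=S, others downsized to S] -> [S,S]
  -> First S state at op 3; remaining ops need not be traced.

Answer: 3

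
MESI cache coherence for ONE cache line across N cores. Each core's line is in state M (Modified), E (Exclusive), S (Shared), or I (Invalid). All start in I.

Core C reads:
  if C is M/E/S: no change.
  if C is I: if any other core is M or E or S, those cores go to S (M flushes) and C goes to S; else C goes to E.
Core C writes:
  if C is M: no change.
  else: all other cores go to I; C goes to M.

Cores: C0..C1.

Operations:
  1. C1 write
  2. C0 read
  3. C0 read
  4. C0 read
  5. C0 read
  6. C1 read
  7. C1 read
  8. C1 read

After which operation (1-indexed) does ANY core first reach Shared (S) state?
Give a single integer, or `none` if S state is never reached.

Op 1: C1 write [C1 write: invalidate none -> C1=M] -> [I,M]
Op 2: C0 read [C0 read from I: others=['C1=M'] -> C0=S, others downsized to S] -> [S,S]
  -> First S state at op 2; remaining ops need not be traced.

Answer: 2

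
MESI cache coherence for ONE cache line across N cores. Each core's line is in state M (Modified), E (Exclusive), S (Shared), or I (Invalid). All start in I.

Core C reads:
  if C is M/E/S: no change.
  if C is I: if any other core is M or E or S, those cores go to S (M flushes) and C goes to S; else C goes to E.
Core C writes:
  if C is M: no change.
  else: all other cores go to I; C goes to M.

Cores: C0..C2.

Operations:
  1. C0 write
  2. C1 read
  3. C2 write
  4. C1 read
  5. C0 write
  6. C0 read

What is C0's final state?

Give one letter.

Op 1: C0 write [C0 write: invalidate none -> C0=M] -> [M,I,I]
Op 2: C1 read [C1 read from I: others=['C0=M'] -> C1=S, others downsized to S] -> [S,S,I]
Op 3: C2 write [C2 write: invalidate ['C0=S', 'C1=S'] -> C2=M] -> [I,I,M]
Op 4: C1 read [C1 read from I: others=['C2=M'] -> C1=S, others downsized to S] -> [I,S,S]
Op 5: C0 write [C0 write: invalidate ['C1=S', 'C2=S'] -> C0=M] -> [M,I,I]
Op 6: C0 read [C0 read: already in M, no change] -> [M,I,I]

Answer: M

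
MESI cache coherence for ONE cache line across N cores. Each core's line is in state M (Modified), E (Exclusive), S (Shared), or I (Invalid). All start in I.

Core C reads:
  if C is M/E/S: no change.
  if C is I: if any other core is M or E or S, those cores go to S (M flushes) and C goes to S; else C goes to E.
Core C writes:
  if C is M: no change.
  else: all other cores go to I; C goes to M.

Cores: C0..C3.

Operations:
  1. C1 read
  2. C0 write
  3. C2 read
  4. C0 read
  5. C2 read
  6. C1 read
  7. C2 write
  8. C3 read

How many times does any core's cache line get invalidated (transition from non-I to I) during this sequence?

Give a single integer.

Op 1: C1 read [C1 read from I: no other sharers -> C1=E (exclusive)] -> [I,E,I,I] (invalidations this op: 0; running total: 0)
Op 2: C0 write [C0 write: invalidate ['C1=E'] -> C0=M] -> [M,I,I,I] (invalidations this op: 1; running total: 1)
Op 3: C2 read [C2 read from I: others=['C0=M'] -> C2=S, others downsized to S] -> [S,I,S,I] (invalidations this op: 0; running total: 1)
Op 4: C0 read [C0 read: already in S, no change] -> [S,I,S,I] (invalidations this op: 0; running total: 1)
Op 5: C2 read [C2 read: already in S, no change] -> [S,I,S,I] (invalidations this op: 0; running total: 1)
Op 6: C1 read [C1 read from I: others=['C0=S', 'C2=S'] -> C1=S, others downsized to S] -> [S,S,S,I] (invalidations this op: 0; running total: 1)
Op 7: C2 write [C2 write: invalidate ['C0=S', 'C1=S'] -> C2=M] -> [I,I,M,I] (invalidations this op: 2; running total: 3)
Op 8: C3 read [C3 read from I: others=['C2=M'] -> C3=S, others downsized to S] -> [I,I,S,S] (invalidations this op: 0; running total: 3)

Answer: 3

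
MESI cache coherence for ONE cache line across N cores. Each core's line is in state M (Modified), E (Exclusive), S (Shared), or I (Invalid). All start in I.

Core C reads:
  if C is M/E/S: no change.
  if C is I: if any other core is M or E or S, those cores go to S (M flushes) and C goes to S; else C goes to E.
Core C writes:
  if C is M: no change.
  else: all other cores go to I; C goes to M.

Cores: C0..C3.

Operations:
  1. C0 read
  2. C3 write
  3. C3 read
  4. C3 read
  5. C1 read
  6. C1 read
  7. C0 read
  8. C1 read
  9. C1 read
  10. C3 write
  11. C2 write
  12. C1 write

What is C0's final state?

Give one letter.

Answer: I

Derivation:
Op 1: C0 read [C0 read from I: no other sharers -> C0=E (exclusive)] -> [E,I,I,I]
Op 2: C3 write [C3 write: invalidate ['C0=E'] -> C3=M] -> [I,I,I,M]
Op 3: C3 read [C3 read: already in M, no change] -> [I,I,I,M]
Op 4: C3 read [C3 read: already in M, no change] -> [I,I,I,M]
Op 5: C1 read [C1 read from I: others=['C3=M'] -> C1=S, others downsized to S] -> [I,S,I,S]
Op 6: C1 read [C1 read: already in S, no change] -> [I,S,I,S]
Op 7: C0 read [C0 read from I: others=['C1=S', 'C3=S'] -> C0=S, others downsized to S] -> [S,S,I,S]
Op 8: C1 read [C1 read: already in S, no change] -> [S,S,I,S]
Op 9: C1 read [C1 read: already in S, no change] -> [S,S,I,S]
Op 10: C3 write [C3 write: invalidate ['C0=S', 'C1=S'] -> C3=M] -> [I,I,I,M]
Op 11: C2 write [C2 write: invalidate ['C3=M'] -> C2=M] -> [I,I,M,I]
Op 12: C1 write [C1 write: invalidate ['C2=M'] -> C1=M] -> [I,M,I,I]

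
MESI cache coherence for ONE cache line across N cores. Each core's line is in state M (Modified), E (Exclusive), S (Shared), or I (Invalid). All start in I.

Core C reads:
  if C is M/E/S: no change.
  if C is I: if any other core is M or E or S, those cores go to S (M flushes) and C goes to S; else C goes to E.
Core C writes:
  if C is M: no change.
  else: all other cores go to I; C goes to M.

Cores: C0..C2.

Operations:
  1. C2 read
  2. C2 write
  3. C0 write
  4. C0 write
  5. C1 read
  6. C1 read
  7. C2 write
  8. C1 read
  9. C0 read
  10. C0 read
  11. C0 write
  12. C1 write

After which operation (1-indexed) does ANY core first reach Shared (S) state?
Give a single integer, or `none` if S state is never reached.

Answer: 5

Derivation:
Op 1: C2 read [C2 read from I: no other sharers -> C2=E (exclusive)] -> [I,I,E]
Op 2: C2 write [C2 write: invalidate none -> C2=M] -> [I,I,M]
Op 3: C0 write [C0 write: invalidate ['C2=M'] -> C0=M] -> [M,I,I]
Op 4: C0 write [C0 write: already M (modified), no change] -> [M,I,I]
Op 5: C1 read [C1 read from I: others=['C0=M'] -> C1=S, others downsized to S] -> [S,S,I]
  -> First S state at op 5; remaining ops need not be traced.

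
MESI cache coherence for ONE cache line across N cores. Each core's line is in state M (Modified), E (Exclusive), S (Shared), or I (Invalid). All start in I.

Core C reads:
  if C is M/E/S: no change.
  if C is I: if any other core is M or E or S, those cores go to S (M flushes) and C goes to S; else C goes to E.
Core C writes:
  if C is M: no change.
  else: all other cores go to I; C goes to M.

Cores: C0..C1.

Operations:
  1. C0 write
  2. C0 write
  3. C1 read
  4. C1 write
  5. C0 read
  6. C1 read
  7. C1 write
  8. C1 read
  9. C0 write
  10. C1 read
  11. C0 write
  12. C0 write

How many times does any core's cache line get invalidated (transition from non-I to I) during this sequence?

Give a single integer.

Op 1: C0 write [C0 write: invalidate none -> C0=M] -> [M,I] (invalidations this op: 0; running total: 0)
Op 2: C0 write [C0 write: already M (modified), no change] -> [M,I] (invalidations this op: 0; running total: 0)
Op 3: C1 read [C1 read from I: others=['C0=M'] -> C1=S, others downsized to S] -> [S,S] (invalidations this op: 0; running total: 0)
Op 4: C1 write [C1 write: invalidate ['C0=S'] -> C1=M] -> [I,M] (invalidations this op: 1; running total: 1)
Op 5: C0 read [C0 read from I: others=['C1=M'] -> C0=S, others downsized to S] -> [S,S] (invalidations this op: 0; running total: 1)
Op 6: C1 read [C1 read: already in S, no change] -> [S,S] (invalidations this op: 0; running total: 1)
Op 7: C1 write [C1 write: invalidate ['C0=S'] -> C1=M] -> [I,M] (invalidations this op: 1; running total: 2)
Op 8: C1 read [C1 read: already in M, no change] -> [I,M] (invalidations this op: 0; running total: 2)
Op 9: C0 write [C0 write: invalidate ['C1=M'] -> C0=M] -> [M,I] (invalidations this op: 1; running total: 3)
Op 10: C1 read [C1 read from I: others=['C0=M'] -> C1=S, others downsized to S] -> [S,S] (invalidations this op: 0; running total: 3)
Op 11: C0 write [C0 write: invalidate ['C1=S'] -> C0=M] -> [M,I] (invalidations this op: 1; running total: 4)
Op 12: C0 write [C0 write: already M (modified), no change] -> [M,I] (invalidations this op: 0; running total: 4)

Answer: 4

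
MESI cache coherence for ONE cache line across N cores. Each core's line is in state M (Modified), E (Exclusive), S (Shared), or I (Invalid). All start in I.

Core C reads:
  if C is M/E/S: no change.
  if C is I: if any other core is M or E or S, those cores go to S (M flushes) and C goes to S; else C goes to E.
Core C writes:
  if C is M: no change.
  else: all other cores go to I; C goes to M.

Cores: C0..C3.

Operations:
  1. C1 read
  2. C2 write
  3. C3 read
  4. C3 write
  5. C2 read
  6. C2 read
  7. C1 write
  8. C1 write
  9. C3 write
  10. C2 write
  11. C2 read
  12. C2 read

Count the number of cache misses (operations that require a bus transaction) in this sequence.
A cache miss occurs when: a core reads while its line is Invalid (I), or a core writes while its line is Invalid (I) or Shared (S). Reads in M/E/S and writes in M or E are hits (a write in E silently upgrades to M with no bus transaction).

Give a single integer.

Answer: 8

Derivation:
Op 1: C1 read [C1 read from I: no other sharers -> C1=E (exclusive)] -> [I,E,I,I] [MISS #1: read from I]
Op 2: C2 write [C2 write: invalidate ['C1=E'] -> C2=M] -> [I,I,M,I] [MISS #2: write from I]
Op 3: C3 read [C3 read from I: others=['C2=M'] -> C3=S, others downsized to S] -> [I,I,S,S] [MISS #3: read from I]
Op 4: C3 write [C3 write: invalidate ['C2=S'] -> C3=M] -> [I,I,I,M] [MISS #4: write from S]
Op 5: C2 read [C2 read from I: others=['C3=M'] -> C2=S, others downsized to S] -> [I,I,S,S] [MISS #5: read from I]
Op 6: C2 read [C2 read: already in S, no change] -> [I,I,S,S] [hit: read from S]
Op 7: C1 write [C1 write: invalidate ['C2=S', 'C3=S'] -> C1=M] -> [I,M,I,I] [MISS #6: write from I]
Op 8: C1 write [C1 write: already M (modified), no change] -> [I,M,I,I] [hit: write from M]
Op 9: C3 write [C3 write: invalidate ['C1=M'] -> C3=M] -> [I,I,I,M] [MISS #7: write from I]
Op 10: C2 write [C2 write: invalidate ['C3=M'] -> C2=M] -> [I,I,M,I] [MISS #8: write from I]
Op 11: C2 read [C2 read: already in M, no change] -> [I,I,M,I] [hit: read from M]
Op 12: C2 read [C2 read: already in M, no change] -> [I,I,M,I] [hit: read from M]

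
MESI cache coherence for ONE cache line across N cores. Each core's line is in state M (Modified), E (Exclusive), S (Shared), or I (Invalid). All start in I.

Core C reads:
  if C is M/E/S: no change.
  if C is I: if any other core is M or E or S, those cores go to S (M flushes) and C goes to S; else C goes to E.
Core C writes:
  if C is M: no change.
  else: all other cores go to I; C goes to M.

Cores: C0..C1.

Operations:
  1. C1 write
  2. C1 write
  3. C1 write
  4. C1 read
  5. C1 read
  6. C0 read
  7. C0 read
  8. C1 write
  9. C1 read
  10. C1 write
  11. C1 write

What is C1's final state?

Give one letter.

Answer: M

Derivation:
Op 1: C1 write [C1 write: invalidate none -> C1=M] -> [I,M]
Op 2: C1 write [C1 write: already M (modified), no change] -> [I,M]
Op 3: C1 write [C1 write: already M (modified), no change] -> [I,M]
Op 4: C1 read [C1 read: already in M, no change] -> [I,M]
Op 5: C1 read [C1 read: already in M, no change] -> [I,M]
Op 6: C0 read [C0 read from I: others=['C1=M'] -> C0=S, others downsized to S] -> [S,S]
Op 7: C0 read [C0 read: already in S, no change] -> [S,S]
Op 8: C1 write [C1 write: invalidate ['C0=S'] -> C1=M] -> [I,M]
Op 9: C1 read [C1 read: already in M, no change] -> [I,M]
Op 10: C1 write [C1 write: already M (modified), no change] -> [I,M]
Op 11: C1 write [C1 write: already M (modified), no change] -> [I,M]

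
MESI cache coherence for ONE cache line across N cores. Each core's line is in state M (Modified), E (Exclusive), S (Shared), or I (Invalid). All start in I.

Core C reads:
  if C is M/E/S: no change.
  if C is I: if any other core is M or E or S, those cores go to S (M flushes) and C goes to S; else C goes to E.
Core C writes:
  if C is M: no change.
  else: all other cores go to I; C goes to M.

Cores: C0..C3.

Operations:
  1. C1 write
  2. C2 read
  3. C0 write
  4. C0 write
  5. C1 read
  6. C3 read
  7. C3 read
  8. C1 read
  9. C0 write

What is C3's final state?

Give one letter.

Answer: I

Derivation:
Op 1: C1 write [C1 write: invalidate none -> C1=M] -> [I,M,I,I]
Op 2: C2 read [C2 read from I: others=['C1=M'] -> C2=S, others downsized to S] -> [I,S,S,I]
Op 3: C0 write [C0 write: invalidate ['C1=S', 'C2=S'] -> C0=M] -> [M,I,I,I]
Op 4: C0 write [C0 write: already M (modified), no change] -> [M,I,I,I]
Op 5: C1 read [C1 read from I: others=['C0=M'] -> C1=S, others downsized to S] -> [S,S,I,I]
Op 6: C3 read [C3 read from I: others=['C0=S', 'C1=S'] -> C3=S, others downsized to S] -> [S,S,I,S]
Op 7: C3 read [C3 read: already in S, no change] -> [S,S,I,S]
Op 8: C1 read [C1 read: already in S, no change] -> [S,S,I,S]
Op 9: C0 write [C0 write: invalidate ['C1=S', 'C3=S'] -> C0=M] -> [M,I,I,I]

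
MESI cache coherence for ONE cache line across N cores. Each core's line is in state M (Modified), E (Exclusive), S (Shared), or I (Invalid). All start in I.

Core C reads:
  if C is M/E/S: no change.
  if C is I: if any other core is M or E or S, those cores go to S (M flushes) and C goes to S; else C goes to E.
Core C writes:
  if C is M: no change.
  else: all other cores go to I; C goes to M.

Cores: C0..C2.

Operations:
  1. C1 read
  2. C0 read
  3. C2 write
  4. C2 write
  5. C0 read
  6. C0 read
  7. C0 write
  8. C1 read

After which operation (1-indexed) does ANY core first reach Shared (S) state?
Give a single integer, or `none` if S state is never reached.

Op 1: C1 read [C1 read from I: no other sharers -> C1=E (exclusive)] -> [I,E,I]
Op 2: C0 read [C0 read from I: others=['C1=E'] -> C0=S, others downsized to S] -> [S,S,I]
  -> First S state at op 2; remaining ops need not be traced.

Answer: 2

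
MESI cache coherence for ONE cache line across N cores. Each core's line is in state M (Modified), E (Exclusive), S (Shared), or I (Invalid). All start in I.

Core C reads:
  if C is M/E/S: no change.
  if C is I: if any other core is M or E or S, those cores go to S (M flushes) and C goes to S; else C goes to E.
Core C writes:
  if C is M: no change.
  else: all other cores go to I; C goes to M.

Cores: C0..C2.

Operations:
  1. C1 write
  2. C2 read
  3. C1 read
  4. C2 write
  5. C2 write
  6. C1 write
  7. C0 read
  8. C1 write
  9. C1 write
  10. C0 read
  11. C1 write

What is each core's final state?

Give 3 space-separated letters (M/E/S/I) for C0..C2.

Op 1: C1 write [C1 write: invalidate none -> C1=M] -> [I,M,I]
Op 2: C2 read [C2 read from I: others=['C1=M'] -> C2=S, others downsized to S] -> [I,S,S]
Op 3: C1 read [C1 read: already in S, no change] -> [I,S,S]
Op 4: C2 write [C2 write: invalidate ['C1=S'] -> C2=M] -> [I,I,M]
Op 5: C2 write [C2 write: already M (modified), no change] -> [I,I,M]
Op 6: C1 write [C1 write: invalidate ['C2=M'] -> C1=M] -> [I,M,I]
Op 7: C0 read [C0 read from I: others=['C1=M'] -> C0=S, others downsized to S] -> [S,S,I]
Op 8: C1 write [C1 write: invalidate ['C0=S'] -> C1=M] -> [I,M,I]
Op 9: C1 write [C1 write: already M (modified), no change] -> [I,M,I]
Op 10: C0 read [C0 read from I: others=['C1=M'] -> C0=S, others downsized to S] -> [S,S,I]
Op 11: C1 write [C1 write: invalidate ['C0=S'] -> C1=M] -> [I,M,I]

Answer: I M I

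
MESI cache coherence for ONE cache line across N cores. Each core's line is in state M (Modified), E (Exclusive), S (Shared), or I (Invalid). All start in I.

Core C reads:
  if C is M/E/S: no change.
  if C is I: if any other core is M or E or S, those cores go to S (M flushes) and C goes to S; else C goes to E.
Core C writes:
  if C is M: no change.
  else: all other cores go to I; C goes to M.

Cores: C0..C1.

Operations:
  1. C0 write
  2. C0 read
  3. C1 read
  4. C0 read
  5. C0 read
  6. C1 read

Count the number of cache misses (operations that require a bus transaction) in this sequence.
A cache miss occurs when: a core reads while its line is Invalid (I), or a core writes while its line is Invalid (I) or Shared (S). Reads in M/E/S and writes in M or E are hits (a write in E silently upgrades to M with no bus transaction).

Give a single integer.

Op 1: C0 write [C0 write: invalidate none -> C0=M] -> [M,I] [MISS #1: write from I]
Op 2: C0 read [C0 read: already in M, no change] -> [M,I] [hit: read from M]
Op 3: C1 read [C1 read from I: others=['C0=M'] -> C1=S, others downsized to S] -> [S,S] [MISS #2: read from I]
Op 4: C0 read [C0 read: already in S, no change] -> [S,S] [hit: read from S]
Op 5: C0 read [C0 read: already in S, no change] -> [S,S] [hit: read from S]
Op 6: C1 read [C1 read: already in S, no change] -> [S,S] [hit: read from S]

Answer: 2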